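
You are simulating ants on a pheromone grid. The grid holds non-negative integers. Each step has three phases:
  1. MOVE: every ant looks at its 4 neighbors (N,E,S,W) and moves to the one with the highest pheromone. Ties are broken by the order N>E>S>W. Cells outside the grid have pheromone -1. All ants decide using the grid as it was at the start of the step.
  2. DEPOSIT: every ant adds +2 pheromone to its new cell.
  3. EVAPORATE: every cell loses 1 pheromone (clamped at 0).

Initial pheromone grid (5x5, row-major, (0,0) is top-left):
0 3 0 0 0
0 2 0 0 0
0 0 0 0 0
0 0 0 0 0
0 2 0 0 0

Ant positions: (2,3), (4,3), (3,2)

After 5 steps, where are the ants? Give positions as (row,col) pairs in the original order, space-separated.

Step 1: ant0:(2,3)->N->(1,3) | ant1:(4,3)->N->(3,3) | ant2:(3,2)->N->(2,2)
  grid max=2 at (0,1)
Step 2: ant0:(1,3)->N->(0,3) | ant1:(3,3)->N->(2,3) | ant2:(2,2)->N->(1,2)
  grid max=1 at (0,1)
Step 3: ant0:(0,3)->E->(0,4) | ant1:(2,3)->N->(1,3) | ant2:(1,2)->N->(0,2)
  grid max=1 at (0,2)
Step 4: ant0:(0,4)->S->(1,4) | ant1:(1,3)->N->(0,3) | ant2:(0,2)->E->(0,3)
  grid max=3 at (0,3)
Step 5: ant0:(1,4)->N->(0,4) | ant1:(0,3)->E->(0,4) | ant2:(0,3)->E->(0,4)
  grid max=5 at (0,4)

(0,4) (0,4) (0,4)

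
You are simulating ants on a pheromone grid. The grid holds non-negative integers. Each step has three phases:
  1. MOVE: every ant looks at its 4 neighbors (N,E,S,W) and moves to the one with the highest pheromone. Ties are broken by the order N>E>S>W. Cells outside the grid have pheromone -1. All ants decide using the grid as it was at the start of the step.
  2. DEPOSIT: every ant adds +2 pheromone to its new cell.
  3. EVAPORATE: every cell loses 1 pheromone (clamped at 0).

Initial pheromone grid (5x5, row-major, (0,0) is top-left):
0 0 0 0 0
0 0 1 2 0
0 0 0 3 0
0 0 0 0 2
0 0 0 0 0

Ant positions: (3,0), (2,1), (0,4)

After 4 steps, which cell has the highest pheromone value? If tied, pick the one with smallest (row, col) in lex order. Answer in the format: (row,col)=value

Answer: (1,3)=2

Derivation:
Step 1: ant0:(3,0)->N->(2,0) | ant1:(2,1)->N->(1,1) | ant2:(0,4)->S->(1,4)
  grid max=2 at (2,3)
Step 2: ant0:(2,0)->N->(1,0) | ant1:(1,1)->N->(0,1) | ant2:(1,4)->W->(1,3)
  grid max=2 at (1,3)
Step 3: ant0:(1,0)->N->(0,0) | ant1:(0,1)->E->(0,2) | ant2:(1,3)->S->(2,3)
  grid max=2 at (2,3)
Step 4: ant0:(0,0)->E->(0,1) | ant1:(0,2)->E->(0,3) | ant2:(2,3)->N->(1,3)
  grid max=2 at (1,3)
Final grid:
  0 1 0 1 0
  0 0 0 2 0
  0 0 0 1 0
  0 0 0 0 0
  0 0 0 0 0
Max pheromone 2 at (1,3)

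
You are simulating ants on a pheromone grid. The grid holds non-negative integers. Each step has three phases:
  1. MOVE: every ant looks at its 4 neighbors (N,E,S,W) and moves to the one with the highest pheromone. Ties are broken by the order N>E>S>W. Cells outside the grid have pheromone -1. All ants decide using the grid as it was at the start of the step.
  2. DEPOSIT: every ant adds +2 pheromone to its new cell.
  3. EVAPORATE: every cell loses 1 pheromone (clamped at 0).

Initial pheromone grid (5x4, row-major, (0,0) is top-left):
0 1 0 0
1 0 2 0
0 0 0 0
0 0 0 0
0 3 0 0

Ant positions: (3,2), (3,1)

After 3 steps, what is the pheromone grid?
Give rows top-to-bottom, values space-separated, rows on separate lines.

After step 1: ants at (2,2),(4,1)
  0 0 0 0
  0 0 1 0
  0 0 1 0
  0 0 0 0
  0 4 0 0
After step 2: ants at (1,2),(3,1)
  0 0 0 0
  0 0 2 0
  0 0 0 0
  0 1 0 0
  0 3 0 0
After step 3: ants at (0,2),(4,1)
  0 0 1 0
  0 0 1 0
  0 0 0 0
  0 0 0 0
  0 4 0 0

0 0 1 0
0 0 1 0
0 0 0 0
0 0 0 0
0 4 0 0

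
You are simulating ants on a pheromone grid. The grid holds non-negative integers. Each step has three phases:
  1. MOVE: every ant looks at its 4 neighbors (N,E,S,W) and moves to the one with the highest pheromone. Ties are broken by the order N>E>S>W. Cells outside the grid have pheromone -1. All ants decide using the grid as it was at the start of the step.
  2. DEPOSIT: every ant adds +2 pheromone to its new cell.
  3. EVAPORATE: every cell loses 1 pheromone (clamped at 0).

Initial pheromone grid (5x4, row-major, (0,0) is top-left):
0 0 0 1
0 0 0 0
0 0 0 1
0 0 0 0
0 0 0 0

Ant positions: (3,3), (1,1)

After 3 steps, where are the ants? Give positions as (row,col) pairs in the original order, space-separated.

Step 1: ant0:(3,3)->N->(2,3) | ant1:(1,1)->N->(0,1)
  grid max=2 at (2,3)
Step 2: ant0:(2,3)->N->(1,3) | ant1:(0,1)->E->(0,2)
  grid max=1 at (0,2)
Step 3: ant0:(1,3)->S->(2,3) | ant1:(0,2)->E->(0,3)
  grid max=2 at (2,3)

(2,3) (0,3)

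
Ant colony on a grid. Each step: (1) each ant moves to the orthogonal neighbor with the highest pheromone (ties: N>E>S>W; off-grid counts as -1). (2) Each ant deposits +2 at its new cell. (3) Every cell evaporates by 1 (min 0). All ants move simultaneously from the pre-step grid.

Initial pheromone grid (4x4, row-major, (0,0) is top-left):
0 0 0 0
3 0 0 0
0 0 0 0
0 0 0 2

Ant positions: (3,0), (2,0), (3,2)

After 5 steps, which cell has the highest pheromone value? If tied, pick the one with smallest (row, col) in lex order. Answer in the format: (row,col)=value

Answer: (1,0)=8

Derivation:
Step 1: ant0:(3,0)->N->(2,0) | ant1:(2,0)->N->(1,0) | ant2:(3,2)->E->(3,3)
  grid max=4 at (1,0)
Step 2: ant0:(2,0)->N->(1,0) | ant1:(1,0)->S->(2,0) | ant2:(3,3)->N->(2,3)
  grid max=5 at (1,0)
Step 3: ant0:(1,0)->S->(2,0) | ant1:(2,0)->N->(1,0) | ant2:(2,3)->S->(3,3)
  grid max=6 at (1,0)
Step 4: ant0:(2,0)->N->(1,0) | ant1:(1,0)->S->(2,0) | ant2:(3,3)->N->(2,3)
  grid max=7 at (1,0)
Step 5: ant0:(1,0)->S->(2,0) | ant1:(2,0)->N->(1,0) | ant2:(2,3)->S->(3,3)
  grid max=8 at (1,0)
Final grid:
  0 0 0 0
  8 0 0 0
  5 0 0 0
  0 0 0 3
Max pheromone 8 at (1,0)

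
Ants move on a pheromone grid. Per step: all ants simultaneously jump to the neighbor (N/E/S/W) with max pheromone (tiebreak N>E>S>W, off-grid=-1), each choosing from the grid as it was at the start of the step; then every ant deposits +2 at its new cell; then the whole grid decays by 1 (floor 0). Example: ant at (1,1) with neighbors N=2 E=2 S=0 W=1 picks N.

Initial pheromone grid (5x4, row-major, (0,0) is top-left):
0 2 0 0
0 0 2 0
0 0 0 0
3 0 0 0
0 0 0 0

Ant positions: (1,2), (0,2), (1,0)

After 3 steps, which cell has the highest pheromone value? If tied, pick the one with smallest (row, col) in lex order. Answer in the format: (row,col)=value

Answer: (0,2)=5

Derivation:
Step 1: ant0:(1,2)->N->(0,2) | ant1:(0,2)->S->(1,2) | ant2:(1,0)->N->(0,0)
  grid max=3 at (1,2)
Step 2: ant0:(0,2)->S->(1,2) | ant1:(1,2)->N->(0,2) | ant2:(0,0)->E->(0,1)
  grid max=4 at (1,2)
Step 3: ant0:(1,2)->N->(0,2) | ant1:(0,2)->S->(1,2) | ant2:(0,1)->E->(0,2)
  grid max=5 at (0,2)
Final grid:
  0 1 5 0
  0 0 5 0
  0 0 0 0
  0 0 0 0
  0 0 0 0
Max pheromone 5 at (0,2)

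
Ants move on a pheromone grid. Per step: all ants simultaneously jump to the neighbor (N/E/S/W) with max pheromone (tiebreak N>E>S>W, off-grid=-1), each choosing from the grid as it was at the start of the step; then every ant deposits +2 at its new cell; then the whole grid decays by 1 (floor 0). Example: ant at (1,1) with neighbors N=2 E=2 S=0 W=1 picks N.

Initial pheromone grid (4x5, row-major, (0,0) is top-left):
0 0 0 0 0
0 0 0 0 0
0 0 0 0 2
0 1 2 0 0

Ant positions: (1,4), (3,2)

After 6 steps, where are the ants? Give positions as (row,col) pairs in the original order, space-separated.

Step 1: ant0:(1,4)->S->(2,4) | ant1:(3,2)->W->(3,1)
  grid max=3 at (2,4)
Step 2: ant0:(2,4)->N->(1,4) | ant1:(3,1)->E->(3,2)
  grid max=2 at (2,4)
Step 3: ant0:(1,4)->S->(2,4) | ant1:(3,2)->W->(3,1)
  grid max=3 at (2,4)
Step 4: ant0:(2,4)->N->(1,4) | ant1:(3,1)->E->(3,2)
  grid max=2 at (2,4)
Step 5: ant0:(1,4)->S->(2,4) | ant1:(3,2)->W->(3,1)
  grid max=3 at (2,4)
Step 6: ant0:(2,4)->N->(1,4) | ant1:(3,1)->E->(3,2)
  grid max=2 at (2,4)

(1,4) (3,2)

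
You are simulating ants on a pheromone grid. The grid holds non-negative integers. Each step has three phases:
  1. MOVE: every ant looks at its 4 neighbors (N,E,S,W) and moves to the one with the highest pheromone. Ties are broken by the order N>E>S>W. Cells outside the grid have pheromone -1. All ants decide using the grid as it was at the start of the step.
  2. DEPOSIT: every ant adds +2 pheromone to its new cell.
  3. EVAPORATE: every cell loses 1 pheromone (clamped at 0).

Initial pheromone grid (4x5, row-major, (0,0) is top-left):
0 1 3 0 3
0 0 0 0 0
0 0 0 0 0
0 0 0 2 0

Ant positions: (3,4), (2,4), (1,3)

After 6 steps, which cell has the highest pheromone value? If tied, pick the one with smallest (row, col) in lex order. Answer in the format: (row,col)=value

Answer: (0,4)=9

Derivation:
Step 1: ant0:(3,4)->W->(3,3) | ant1:(2,4)->N->(1,4) | ant2:(1,3)->N->(0,3)
  grid max=3 at (3,3)
Step 2: ant0:(3,3)->N->(2,3) | ant1:(1,4)->N->(0,4) | ant2:(0,3)->E->(0,4)
  grid max=5 at (0,4)
Step 3: ant0:(2,3)->S->(3,3) | ant1:(0,4)->S->(1,4) | ant2:(0,4)->S->(1,4)
  grid max=4 at (0,4)
Step 4: ant0:(3,3)->N->(2,3) | ant1:(1,4)->N->(0,4) | ant2:(1,4)->N->(0,4)
  grid max=7 at (0,4)
Step 5: ant0:(2,3)->S->(3,3) | ant1:(0,4)->S->(1,4) | ant2:(0,4)->S->(1,4)
  grid max=6 at (0,4)
Step 6: ant0:(3,3)->N->(2,3) | ant1:(1,4)->N->(0,4) | ant2:(1,4)->N->(0,4)
  grid max=9 at (0,4)
Final grid:
  0 0 0 0 9
  0 0 0 0 4
  0 0 0 1 0
  0 0 0 2 0
Max pheromone 9 at (0,4)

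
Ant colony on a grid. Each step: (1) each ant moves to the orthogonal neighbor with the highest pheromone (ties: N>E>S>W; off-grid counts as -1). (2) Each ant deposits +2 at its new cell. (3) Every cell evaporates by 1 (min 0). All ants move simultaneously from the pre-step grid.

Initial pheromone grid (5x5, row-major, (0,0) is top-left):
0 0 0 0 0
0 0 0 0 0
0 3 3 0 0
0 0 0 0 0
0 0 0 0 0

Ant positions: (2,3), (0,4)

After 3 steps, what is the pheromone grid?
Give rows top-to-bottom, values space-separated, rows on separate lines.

After step 1: ants at (2,2),(1,4)
  0 0 0 0 0
  0 0 0 0 1
  0 2 4 0 0
  0 0 0 0 0
  0 0 0 0 0
After step 2: ants at (2,1),(0,4)
  0 0 0 0 1
  0 0 0 0 0
  0 3 3 0 0
  0 0 0 0 0
  0 0 0 0 0
After step 3: ants at (2,2),(1,4)
  0 0 0 0 0
  0 0 0 0 1
  0 2 4 0 0
  0 0 0 0 0
  0 0 0 0 0

0 0 0 0 0
0 0 0 0 1
0 2 4 0 0
0 0 0 0 0
0 0 0 0 0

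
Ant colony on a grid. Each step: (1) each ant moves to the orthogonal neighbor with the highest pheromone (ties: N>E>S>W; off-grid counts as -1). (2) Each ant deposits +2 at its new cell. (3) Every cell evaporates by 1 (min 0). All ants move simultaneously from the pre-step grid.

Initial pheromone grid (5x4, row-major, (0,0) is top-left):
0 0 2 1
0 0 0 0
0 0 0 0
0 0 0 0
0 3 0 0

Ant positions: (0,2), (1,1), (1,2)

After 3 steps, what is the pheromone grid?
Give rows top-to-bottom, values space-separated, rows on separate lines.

After step 1: ants at (0,3),(0,1),(0,2)
  0 1 3 2
  0 0 0 0
  0 0 0 0
  0 0 0 0
  0 2 0 0
After step 2: ants at (0,2),(0,2),(0,3)
  0 0 6 3
  0 0 0 0
  0 0 0 0
  0 0 0 0
  0 1 0 0
After step 3: ants at (0,3),(0,3),(0,2)
  0 0 7 6
  0 0 0 0
  0 0 0 0
  0 0 0 0
  0 0 0 0

0 0 7 6
0 0 0 0
0 0 0 0
0 0 0 0
0 0 0 0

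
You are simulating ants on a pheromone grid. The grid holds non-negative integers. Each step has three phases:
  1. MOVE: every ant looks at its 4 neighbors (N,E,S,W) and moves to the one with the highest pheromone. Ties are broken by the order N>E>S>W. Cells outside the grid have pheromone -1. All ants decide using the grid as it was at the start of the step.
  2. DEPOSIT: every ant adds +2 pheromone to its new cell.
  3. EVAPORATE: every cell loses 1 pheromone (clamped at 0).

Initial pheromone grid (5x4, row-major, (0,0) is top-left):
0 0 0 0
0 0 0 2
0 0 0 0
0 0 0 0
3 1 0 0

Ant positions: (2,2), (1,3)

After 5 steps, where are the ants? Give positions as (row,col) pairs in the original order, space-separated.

Step 1: ant0:(2,2)->N->(1,2) | ant1:(1,3)->N->(0,3)
  grid max=2 at (4,0)
Step 2: ant0:(1,2)->E->(1,3) | ant1:(0,3)->S->(1,3)
  grid max=4 at (1,3)
Step 3: ant0:(1,3)->N->(0,3) | ant1:(1,3)->N->(0,3)
  grid max=3 at (0,3)
Step 4: ant0:(0,3)->S->(1,3) | ant1:(0,3)->S->(1,3)
  grid max=6 at (1,3)
Step 5: ant0:(1,3)->N->(0,3) | ant1:(1,3)->N->(0,3)
  grid max=5 at (0,3)

(0,3) (0,3)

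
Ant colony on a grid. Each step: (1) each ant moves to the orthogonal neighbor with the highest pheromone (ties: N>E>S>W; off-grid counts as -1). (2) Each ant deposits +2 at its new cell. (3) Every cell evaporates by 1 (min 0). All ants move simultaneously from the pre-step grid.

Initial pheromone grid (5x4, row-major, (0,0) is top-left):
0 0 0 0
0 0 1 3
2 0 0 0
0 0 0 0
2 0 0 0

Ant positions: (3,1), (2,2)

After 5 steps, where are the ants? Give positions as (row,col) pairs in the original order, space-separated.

Step 1: ant0:(3,1)->N->(2,1) | ant1:(2,2)->N->(1,2)
  grid max=2 at (1,2)
Step 2: ant0:(2,1)->W->(2,0) | ant1:(1,2)->E->(1,3)
  grid max=3 at (1,3)
Step 3: ant0:(2,0)->N->(1,0) | ant1:(1,3)->W->(1,2)
  grid max=2 at (1,2)
Step 4: ant0:(1,0)->S->(2,0) | ant1:(1,2)->E->(1,3)
  grid max=3 at (1,3)
Step 5: ant0:(2,0)->N->(1,0) | ant1:(1,3)->W->(1,2)
  grid max=2 at (1,2)

(1,0) (1,2)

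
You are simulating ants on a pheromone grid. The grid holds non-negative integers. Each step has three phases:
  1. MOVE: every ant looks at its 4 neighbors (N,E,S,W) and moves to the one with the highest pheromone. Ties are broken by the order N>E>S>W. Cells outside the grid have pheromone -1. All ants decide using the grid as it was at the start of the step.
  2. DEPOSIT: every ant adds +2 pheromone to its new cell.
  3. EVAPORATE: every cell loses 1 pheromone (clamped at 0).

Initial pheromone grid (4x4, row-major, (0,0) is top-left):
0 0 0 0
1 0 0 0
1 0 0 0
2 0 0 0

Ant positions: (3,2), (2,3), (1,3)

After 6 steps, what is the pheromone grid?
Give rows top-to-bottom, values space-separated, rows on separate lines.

After step 1: ants at (2,2),(1,3),(0,3)
  0 0 0 1
  0 0 0 1
  0 0 1 0
  1 0 0 0
After step 2: ants at (1,2),(0,3),(1,3)
  0 0 0 2
  0 0 1 2
  0 0 0 0
  0 0 0 0
After step 3: ants at (1,3),(1,3),(0,3)
  0 0 0 3
  0 0 0 5
  0 0 0 0
  0 0 0 0
After step 4: ants at (0,3),(0,3),(1,3)
  0 0 0 6
  0 0 0 6
  0 0 0 0
  0 0 0 0
After step 5: ants at (1,3),(1,3),(0,3)
  0 0 0 7
  0 0 0 9
  0 0 0 0
  0 0 0 0
After step 6: ants at (0,3),(0,3),(1,3)
  0 0 0 10
  0 0 0 10
  0 0 0 0
  0 0 0 0

0 0 0 10
0 0 0 10
0 0 0 0
0 0 0 0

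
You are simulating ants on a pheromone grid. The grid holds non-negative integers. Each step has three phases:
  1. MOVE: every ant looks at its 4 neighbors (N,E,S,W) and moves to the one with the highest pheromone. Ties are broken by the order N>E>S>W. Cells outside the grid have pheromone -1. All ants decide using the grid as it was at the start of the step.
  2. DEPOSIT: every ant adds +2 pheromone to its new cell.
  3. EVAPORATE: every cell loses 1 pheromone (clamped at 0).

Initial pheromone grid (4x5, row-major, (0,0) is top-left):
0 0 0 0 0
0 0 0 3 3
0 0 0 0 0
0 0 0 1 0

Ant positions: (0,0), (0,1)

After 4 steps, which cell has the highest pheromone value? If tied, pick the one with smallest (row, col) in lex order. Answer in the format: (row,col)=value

Step 1: ant0:(0,0)->E->(0,1) | ant1:(0,1)->E->(0,2)
  grid max=2 at (1,3)
Step 2: ant0:(0,1)->E->(0,2) | ant1:(0,2)->W->(0,1)
  grid max=2 at (0,1)
Step 3: ant0:(0,2)->W->(0,1) | ant1:(0,1)->E->(0,2)
  grid max=3 at (0,1)
Step 4: ant0:(0,1)->E->(0,2) | ant1:(0,2)->W->(0,1)
  grid max=4 at (0,1)
Final grid:
  0 4 4 0 0
  0 0 0 0 0
  0 0 0 0 0
  0 0 0 0 0
Max pheromone 4 at (0,1)

Answer: (0,1)=4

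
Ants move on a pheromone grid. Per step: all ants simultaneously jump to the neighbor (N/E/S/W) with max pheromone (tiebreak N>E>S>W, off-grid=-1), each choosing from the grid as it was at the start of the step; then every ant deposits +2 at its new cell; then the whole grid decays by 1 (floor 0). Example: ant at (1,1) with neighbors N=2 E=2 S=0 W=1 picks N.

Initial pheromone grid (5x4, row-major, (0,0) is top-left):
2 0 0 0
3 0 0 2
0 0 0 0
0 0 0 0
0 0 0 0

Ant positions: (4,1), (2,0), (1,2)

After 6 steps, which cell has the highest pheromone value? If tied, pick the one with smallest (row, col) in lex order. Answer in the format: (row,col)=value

Step 1: ant0:(4,1)->N->(3,1) | ant1:(2,0)->N->(1,0) | ant2:(1,2)->E->(1,3)
  grid max=4 at (1,0)
Step 2: ant0:(3,1)->N->(2,1) | ant1:(1,0)->N->(0,0) | ant2:(1,3)->N->(0,3)
  grid max=3 at (1,0)
Step 3: ant0:(2,1)->N->(1,1) | ant1:(0,0)->S->(1,0) | ant2:(0,3)->S->(1,3)
  grid max=4 at (1,0)
Step 4: ant0:(1,1)->W->(1,0) | ant1:(1,0)->N->(0,0) | ant2:(1,3)->N->(0,3)
  grid max=5 at (1,0)
Step 5: ant0:(1,0)->N->(0,0) | ant1:(0,0)->S->(1,0) | ant2:(0,3)->S->(1,3)
  grid max=6 at (1,0)
Step 6: ant0:(0,0)->S->(1,0) | ant1:(1,0)->N->(0,0) | ant2:(1,3)->N->(0,3)
  grid max=7 at (1,0)
Final grid:
  4 0 0 1
  7 0 0 2
  0 0 0 0
  0 0 0 0
  0 0 0 0
Max pheromone 7 at (1,0)

Answer: (1,0)=7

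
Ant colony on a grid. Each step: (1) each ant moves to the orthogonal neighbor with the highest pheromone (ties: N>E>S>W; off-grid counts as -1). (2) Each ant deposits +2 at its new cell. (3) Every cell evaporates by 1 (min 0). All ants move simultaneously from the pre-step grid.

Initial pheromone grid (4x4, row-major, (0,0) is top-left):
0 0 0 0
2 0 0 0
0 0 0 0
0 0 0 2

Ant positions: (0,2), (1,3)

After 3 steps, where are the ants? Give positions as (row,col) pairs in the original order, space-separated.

Step 1: ant0:(0,2)->E->(0,3) | ant1:(1,3)->N->(0,3)
  grid max=3 at (0,3)
Step 2: ant0:(0,3)->S->(1,3) | ant1:(0,3)->S->(1,3)
  grid max=3 at (1,3)
Step 3: ant0:(1,3)->N->(0,3) | ant1:(1,3)->N->(0,3)
  grid max=5 at (0,3)

(0,3) (0,3)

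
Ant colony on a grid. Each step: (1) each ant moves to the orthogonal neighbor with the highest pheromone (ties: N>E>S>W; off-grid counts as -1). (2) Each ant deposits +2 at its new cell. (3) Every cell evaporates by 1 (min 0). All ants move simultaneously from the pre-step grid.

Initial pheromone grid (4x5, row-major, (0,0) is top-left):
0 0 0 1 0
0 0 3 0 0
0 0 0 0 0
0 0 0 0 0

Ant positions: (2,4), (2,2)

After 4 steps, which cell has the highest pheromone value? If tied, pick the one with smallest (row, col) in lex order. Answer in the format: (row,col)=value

Step 1: ant0:(2,4)->N->(1,4) | ant1:(2,2)->N->(1,2)
  grid max=4 at (1,2)
Step 2: ant0:(1,4)->N->(0,4) | ant1:(1,2)->N->(0,2)
  grid max=3 at (1,2)
Step 3: ant0:(0,4)->S->(1,4) | ant1:(0,2)->S->(1,2)
  grid max=4 at (1,2)
Step 4: ant0:(1,4)->N->(0,4) | ant1:(1,2)->N->(0,2)
  grid max=3 at (1,2)
Final grid:
  0 0 1 0 1
  0 0 3 0 0
  0 0 0 0 0
  0 0 0 0 0
Max pheromone 3 at (1,2)

Answer: (1,2)=3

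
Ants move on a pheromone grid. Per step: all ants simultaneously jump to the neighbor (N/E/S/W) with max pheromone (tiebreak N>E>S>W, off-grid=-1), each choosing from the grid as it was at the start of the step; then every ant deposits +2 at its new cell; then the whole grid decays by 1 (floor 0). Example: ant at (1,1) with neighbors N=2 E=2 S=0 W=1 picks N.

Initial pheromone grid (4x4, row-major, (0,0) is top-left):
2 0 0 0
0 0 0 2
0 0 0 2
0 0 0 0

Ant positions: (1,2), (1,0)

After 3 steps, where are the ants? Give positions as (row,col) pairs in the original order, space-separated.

Step 1: ant0:(1,2)->E->(1,3) | ant1:(1,0)->N->(0,0)
  grid max=3 at (0,0)
Step 2: ant0:(1,3)->S->(2,3) | ant1:(0,0)->E->(0,1)
  grid max=2 at (0,0)
Step 3: ant0:(2,3)->N->(1,3) | ant1:(0,1)->W->(0,0)
  grid max=3 at (0,0)

(1,3) (0,0)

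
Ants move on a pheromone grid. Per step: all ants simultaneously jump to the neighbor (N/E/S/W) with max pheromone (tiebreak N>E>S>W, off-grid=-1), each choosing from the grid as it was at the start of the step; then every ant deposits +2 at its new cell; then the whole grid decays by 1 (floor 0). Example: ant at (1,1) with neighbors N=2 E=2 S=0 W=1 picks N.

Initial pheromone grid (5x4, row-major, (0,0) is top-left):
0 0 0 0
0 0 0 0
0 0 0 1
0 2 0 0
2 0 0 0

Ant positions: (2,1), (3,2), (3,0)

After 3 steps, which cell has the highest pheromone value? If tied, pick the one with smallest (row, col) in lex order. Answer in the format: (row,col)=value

Answer: (3,1)=11

Derivation:
Step 1: ant0:(2,1)->S->(3,1) | ant1:(3,2)->W->(3,1) | ant2:(3,0)->E->(3,1)
  grid max=7 at (3,1)
Step 2: ant0:(3,1)->N->(2,1) | ant1:(3,1)->N->(2,1) | ant2:(3,1)->N->(2,1)
  grid max=6 at (3,1)
Step 3: ant0:(2,1)->S->(3,1) | ant1:(2,1)->S->(3,1) | ant2:(2,1)->S->(3,1)
  grid max=11 at (3,1)
Final grid:
  0 0 0 0
  0 0 0 0
  0 4 0 0
  0 11 0 0
  0 0 0 0
Max pheromone 11 at (3,1)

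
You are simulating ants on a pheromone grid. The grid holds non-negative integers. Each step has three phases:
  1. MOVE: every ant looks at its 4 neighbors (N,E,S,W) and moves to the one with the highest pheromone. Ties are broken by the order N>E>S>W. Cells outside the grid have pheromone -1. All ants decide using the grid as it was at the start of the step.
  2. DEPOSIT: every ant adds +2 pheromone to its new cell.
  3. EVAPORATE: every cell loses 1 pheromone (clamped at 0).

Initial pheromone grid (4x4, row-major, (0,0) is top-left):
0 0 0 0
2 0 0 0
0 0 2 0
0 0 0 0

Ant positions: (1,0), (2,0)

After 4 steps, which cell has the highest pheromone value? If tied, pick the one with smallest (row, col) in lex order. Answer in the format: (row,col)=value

Answer: (1,0)=6

Derivation:
Step 1: ant0:(1,0)->N->(0,0) | ant1:(2,0)->N->(1,0)
  grid max=3 at (1,0)
Step 2: ant0:(0,0)->S->(1,0) | ant1:(1,0)->N->(0,0)
  grid max=4 at (1,0)
Step 3: ant0:(1,0)->N->(0,0) | ant1:(0,0)->S->(1,0)
  grid max=5 at (1,0)
Step 4: ant0:(0,0)->S->(1,0) | ant1:(1,0)->N->(0,0)
  grid max=6 at (1,0)
Final grid:
  4 0 0 0
  6 0 0 0
  0 0 0 0
  0 0 0 0
Max pheromone 6 at (1,0)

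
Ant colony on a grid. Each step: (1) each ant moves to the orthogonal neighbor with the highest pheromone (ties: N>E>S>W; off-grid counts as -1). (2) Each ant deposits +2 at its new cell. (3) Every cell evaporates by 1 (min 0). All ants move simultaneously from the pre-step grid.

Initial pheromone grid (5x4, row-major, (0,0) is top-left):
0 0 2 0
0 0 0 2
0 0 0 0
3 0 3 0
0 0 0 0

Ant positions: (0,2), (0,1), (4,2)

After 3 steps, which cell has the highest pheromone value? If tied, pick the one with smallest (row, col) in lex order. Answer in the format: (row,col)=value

Step 1: ant0:(0,2)->E->(0,3) | ant1:(0,1)->E->(0,2) | ant2:(4,2)->N->(3,2)
  grid max=4 at (3,2)
Step 2: ant0:(0,3)->W->(0,2) | ant1:(0,2)->E->(0,3) | ant2:(3,2)->N->(2,2)
  grid max=4 at (0,2)
Step 3: ant0:(0,2)->E->(0,3) | ant1:(0,3)->W->(0,2) | ant2:(2,2)->S->(3,2)
  grid max=5 at (0,2)
Final grid:
  0 0 5 3
  0 0 0 0
  0 0 0 0
  0 0 4 0
  0 0 0 0
Max pheromone 5 at (0,2)

Answer: (0,2)=5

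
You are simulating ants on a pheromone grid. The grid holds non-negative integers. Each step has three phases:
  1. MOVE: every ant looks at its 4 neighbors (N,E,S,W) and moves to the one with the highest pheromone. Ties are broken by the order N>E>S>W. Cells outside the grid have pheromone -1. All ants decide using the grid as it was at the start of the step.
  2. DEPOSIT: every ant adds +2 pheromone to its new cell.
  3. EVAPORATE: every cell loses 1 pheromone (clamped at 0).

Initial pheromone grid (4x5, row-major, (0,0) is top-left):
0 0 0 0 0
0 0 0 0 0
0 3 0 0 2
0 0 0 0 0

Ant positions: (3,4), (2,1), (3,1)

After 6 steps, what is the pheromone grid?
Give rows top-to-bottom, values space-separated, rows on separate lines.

After step 1: ants at (2,4),(1,1),(2,1)
  0 0 0 0 0
  0 1 0 0 0
  0 4 0 0 3
  0 0 0 0 0
After step 2: ants at (1,4),(2,1),(1,1)
  0 0 0 0 0
  0 2 0 0 1
  0 5 0 0 2
  0 0 0 0 0
After step 3: ants at (2,4),(1,1),(2,1)
  0 0 0 0 0
  0 3 0 0 0
  0 6 0 0 3
  0 0 0 0 0
After step 4: ants at (1,4),(2,1),(1,1)
  0 0 0 0 0
  0 4 0 0 1
  0 7 0 0 2
  0 0 0 0 0
After step 5: ants at (2,4),(1,1),(2,1)
  0 0 0 0 0
  0 5 0 0 0
  0 8 0 0 3
  0 0 0 0 0
After step 6: ants at (1,4),(2,1),(1,1)
  0 0 0 0 0
  0 6 0 0 1
  0 9 0 0 2
  0 0 0 0 0

0 0 0 0 0
0 6 0 0 1
0 9 0 0 2
0 0 0 0 0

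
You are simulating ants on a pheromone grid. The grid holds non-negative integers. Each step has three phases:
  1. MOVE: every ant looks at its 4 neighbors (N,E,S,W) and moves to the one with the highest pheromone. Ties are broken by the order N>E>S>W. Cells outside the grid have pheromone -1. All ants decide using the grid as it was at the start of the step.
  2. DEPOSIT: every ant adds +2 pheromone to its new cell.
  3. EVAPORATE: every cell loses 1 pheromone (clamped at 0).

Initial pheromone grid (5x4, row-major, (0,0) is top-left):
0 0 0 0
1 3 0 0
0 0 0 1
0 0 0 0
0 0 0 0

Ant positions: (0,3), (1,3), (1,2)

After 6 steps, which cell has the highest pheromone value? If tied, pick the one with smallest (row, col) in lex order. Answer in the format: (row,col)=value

Answer: (2,3)=7

Derivation:
Step 1: ant0:(0,3)->S->(1,3) | ant1:(1,3)->S->(2,3) | ant2:(1,2)->W->(1,1)
  grid max=4 at (1,1)
Step 2: ant0:(1,3)->S->(2,3) | ant1:(2,3)->N->(1,3) | ant2:(1,1)->N->(0,1)
  grid max=3 at (1,1)
Step 3: ant0:(2,3)->N->(1,3) | ant1:(1,3)->S->(2,3) | ant2:(0,1)->S->(1,1)
  grid max=4 at (1,1)
Step 4: ant0:(1,3)->S->(2,3) | ant1:(2,3)->N->(1,3) | ant2:(1,1)->N->(0,1)
  grid max=5 at (2,3)
Step 5: ant0:(2,3)->N->(1,3) | ant1:(1,3)->S->(2,3) | ant2:(0,1)->S->(1,1)
  grid max=6 at (2,3)
Step 6: ant0:(1,3)->S->(2,3) | ant1:(2,3)->N->(1,3) | ant2:(1,1)->N->(0,1)
  grid max=7 at (2,3)
Final grid:
  0 1 0 0
  0 3 0 6
  0 0 0 7
  0 0 0 0
  0 0 0 0
Max pheromone 7 at (2,3)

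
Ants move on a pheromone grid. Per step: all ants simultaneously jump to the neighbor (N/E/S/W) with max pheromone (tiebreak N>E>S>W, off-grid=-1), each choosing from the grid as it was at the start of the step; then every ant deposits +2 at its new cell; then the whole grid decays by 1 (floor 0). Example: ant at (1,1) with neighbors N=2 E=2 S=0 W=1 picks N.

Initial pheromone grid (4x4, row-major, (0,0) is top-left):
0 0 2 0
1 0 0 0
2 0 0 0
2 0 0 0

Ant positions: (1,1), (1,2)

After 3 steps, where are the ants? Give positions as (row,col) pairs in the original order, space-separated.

Step 1: ant0:(1,1)->W->(1,0) | ant1:(1,2)->N->(0,2)
  grid max=3 at (0,2)
Step 2: ant0:(1,0)->S->(2,0) | ant1:(0,2)->E->(0,3)
  grid max=2 at (0,2)
Step 3: ant0:(2,0)->N->(1,0) | ant1:(0,3)->W->(0,2)
  grid max=3 at (0,2)

(1,0) (0,2)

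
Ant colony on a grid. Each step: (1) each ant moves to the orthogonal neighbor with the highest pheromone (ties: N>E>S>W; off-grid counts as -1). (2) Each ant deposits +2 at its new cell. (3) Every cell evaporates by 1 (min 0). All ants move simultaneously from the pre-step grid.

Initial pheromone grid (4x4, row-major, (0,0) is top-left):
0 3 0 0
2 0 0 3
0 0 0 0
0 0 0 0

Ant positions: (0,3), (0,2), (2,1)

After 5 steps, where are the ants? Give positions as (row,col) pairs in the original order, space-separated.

Step 1: ant0:(0,3)->S->(1,3) | ant1:(0,2)->W->(0,1) | ant2:(2,1)->N->(1,1)
  grid max=4 at (0,1)
Step 2: ant0:(1,3)->N->(0,3) | ant1:(0,1)->S->(1,1) | ant2:(1,1)->N->(0,1)
  grid max=5 at (0,1)
Step 3: ant0:(0,3)->S->(1,3) | ant1:(1,1)->N->(0,1) | ant2:(0,1)->S->(1,1)
  grid max=6 at (0,1)
Step 4: ant0:(1,3)->N->(0,3) | ant1:(0,1)->S->(1,1) | ant2:(1,1)->N->(0,1)
  grid max=7 at (0,1)
Step 5: ant0:(0,3)->S->(1,3) | ant1:(1,1)->N->(0,1) | ant2:(0,1)->S->(1,1)
  grid max=8 at (0,1)

(1,3) (0,1) (1,1)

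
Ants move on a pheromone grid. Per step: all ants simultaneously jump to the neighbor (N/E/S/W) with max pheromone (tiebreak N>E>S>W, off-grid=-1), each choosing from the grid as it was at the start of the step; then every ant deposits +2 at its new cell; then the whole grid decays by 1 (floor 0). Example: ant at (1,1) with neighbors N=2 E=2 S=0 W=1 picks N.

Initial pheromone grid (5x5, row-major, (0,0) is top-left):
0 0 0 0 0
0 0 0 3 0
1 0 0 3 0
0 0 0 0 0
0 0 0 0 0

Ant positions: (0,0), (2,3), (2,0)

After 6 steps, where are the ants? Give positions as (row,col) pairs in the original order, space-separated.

Step 1: ant0:(0,0)->E->(0,1) | ant1:(2,3)->N->(1,3) | ant2:(2,0)->N->(1,0)
  grid max=4 at (1,3)
Step 2: ant0:(0,1)->E->(0,2) | ant1:(1,3)->S->(2,3) | ant2:(1,0)->N->(0,0)
  grid max=3 at (1,3)
Step 3: ant0:(0,2)->E->(0,3) | ant1:(2,3)->N->(1,3) | ant2:(0,0)->E->(0,1)
  grid max=4 at (1,3)
Step 4: ant0:(0,3)->S->(1,3) | ant1:(1,3)->S->(2,3) | ant2:(0,1)->E->(0,2)
  grid max=5 at (1,3)
Step 5: ant0:(1,3)->S->(2,3) | ant1:(2,3)->N->(1,3) | ant2:(0,2)->E->(0,3)
  grid max=6 at (1,3)
Step 6: ant0:(2,3)->N->(1,3) | ant1:(1,3)->S->(2,3) | ant2:(0,3)->S->(1,3)
  grid max=9 at (1,3)

(1,3) (2,3) (1,3)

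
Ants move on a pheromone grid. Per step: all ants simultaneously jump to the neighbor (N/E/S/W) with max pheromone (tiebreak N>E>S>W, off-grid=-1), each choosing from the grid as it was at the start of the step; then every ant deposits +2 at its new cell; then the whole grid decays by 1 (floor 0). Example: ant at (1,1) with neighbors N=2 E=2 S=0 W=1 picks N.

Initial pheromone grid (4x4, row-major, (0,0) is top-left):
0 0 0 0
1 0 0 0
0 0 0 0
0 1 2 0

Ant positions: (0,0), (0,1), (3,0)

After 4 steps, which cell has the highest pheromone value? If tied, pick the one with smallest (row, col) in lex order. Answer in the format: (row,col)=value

Answer: (3,2)=2

Derivation:
Step 1: ant0:(0,0)->S->(1,0) | ant1:(0,1)->E->(0,2) | ant2:(3,0)->E->(3,1)
  grid max=2 at (1,0)
Step 2: ant0:(1,0)->N->(0,0) | ant1:(0,2)->E->(0,3) | ant2:(3,1)->E->(3,2)
  grid max=2 at (3,2)
Step 3: ant0:(0,0)->S->(1,0) | ant1:(0,3)->S->(1,3) | ant2:(3,2)->W->(3,1)
  grid max=2 at (1,0)
Step 4: ant0:(1,0)->N->(0,0) | ant1:(1,3)->N->(0,3) | ant2:(3,1)->E->(3,2)
  grid max=2 at (3,2)
Final grid:
  1 0 0 1
  1 0 0 0
  0 0 0 0
  0 1 2 0
Max pheromone 2 at (3,2)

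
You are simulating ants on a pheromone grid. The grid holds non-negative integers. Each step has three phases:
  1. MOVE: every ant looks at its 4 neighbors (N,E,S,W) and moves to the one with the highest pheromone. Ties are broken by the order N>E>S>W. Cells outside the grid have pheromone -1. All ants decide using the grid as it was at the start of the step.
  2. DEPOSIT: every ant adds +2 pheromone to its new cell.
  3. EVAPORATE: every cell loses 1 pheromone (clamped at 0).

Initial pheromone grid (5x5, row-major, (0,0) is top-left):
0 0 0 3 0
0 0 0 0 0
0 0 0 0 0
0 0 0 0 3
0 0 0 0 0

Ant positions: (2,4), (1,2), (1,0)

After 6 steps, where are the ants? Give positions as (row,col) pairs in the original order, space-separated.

Step 1: ant0:(2,4)->S->(3,4) | ant1:(1,2)->N->(0,2) | ant2:(1,0)->N->(0,0)
  grid max=4 at (3,4)
Step 2: ant0:(3,4)->N->(2,4) | ant1:(0,2)->E->(0,3) | ant2:(0,0)->E->(0,1)
  grid max=3 at (0,3)
Step 3: ant0:(2,4)->S->(3,4) | ant1:(0,3)->E->(0,4) | ant2:(0,1)->E->(0,2)
  grid max=4 at (3,4)
Step 4: ant0:(3,4)->N->(2,4) | ant1:(0,4)->W->(0,3) | ant2:(0,2)->E->(0,3)
  grid max=5 at (0,3)
Step 5: ant0:(2,4)->S->(3,4) | ant1:(0,3)->E->(0,4) | ant2:(0,3)->E->(0,4)
  grid max=4 at (0,3)
Step 6: ant0:(3,4)->N->(2,4) | ant1:(0,4)->W->(0,3) | ant2:(0,4)->W->(0,3)
  grid max=7 at (0,3)

(2,4) (0,3) (0,3)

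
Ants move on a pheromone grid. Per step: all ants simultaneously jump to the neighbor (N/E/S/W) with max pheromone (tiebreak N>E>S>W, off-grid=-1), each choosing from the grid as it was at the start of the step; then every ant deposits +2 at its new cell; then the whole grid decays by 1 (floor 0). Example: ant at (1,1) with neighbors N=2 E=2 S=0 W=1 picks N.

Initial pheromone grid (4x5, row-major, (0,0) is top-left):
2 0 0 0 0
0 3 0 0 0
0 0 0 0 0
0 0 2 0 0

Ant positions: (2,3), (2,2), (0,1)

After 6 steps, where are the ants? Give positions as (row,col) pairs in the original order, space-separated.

Step 1: ant0:(2,3)->N->(1,3) | ant1:(2,2)->S->(3,2) | ant2:(0,1)->S->(1,1)
  grid max=4 at (1,1)
Step 2: ant0:(1,3)->N->(0,3) | ant1:(3,2)->N->(2,2) | ant2:(1,1)->N->(0,1)
  grid max=3 at (1,1)
Step 3: ant0:(0,3)->E->(0,4) | ant1:(2,2)->S->(3,2) | ant2:(0,1)->S->(1,1)
  grid max=4 at (1,1)
Step 4: ant0:(0,4)->S->(1,4) | ant1:(3,2)->N->(2,2) | ant2:(1,1)->N->(0,1)
  grid max=3 at (1,1)
Step 5: ant0:(1,4)->N->(0,4) | ant1:(2,2)->S->(3,2) | ant2:(0,1)->S->(1,1)
  grid max=4 at (1,1)
Step 6: ant0:(0,4)->S->(1,4) | ant1:(3,2)->N->(2,2) | ant2:(1,1)->N->(0,1)
  grid max=3 at (1,1)

(1,4) (2,2) (0,1)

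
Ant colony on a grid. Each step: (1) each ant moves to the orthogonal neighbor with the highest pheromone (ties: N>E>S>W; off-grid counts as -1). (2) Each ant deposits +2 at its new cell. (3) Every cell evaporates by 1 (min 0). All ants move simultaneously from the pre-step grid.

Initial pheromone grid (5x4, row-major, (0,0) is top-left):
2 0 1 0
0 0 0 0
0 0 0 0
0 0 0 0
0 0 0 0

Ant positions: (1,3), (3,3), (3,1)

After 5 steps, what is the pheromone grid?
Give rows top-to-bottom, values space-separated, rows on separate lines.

After step 1: ants at (0,3),(2,3),(2,1)
  1 0 0 1
  0 0 0 0
  0 1 0 1
  0 0 0 0
  0 0 0 0
After step 2: ants at (1,3),(1,3),(1,1)
  0 0 0 0
  0 1 0 3
  0 0 0 0
  0 0 0 0
  0 0 0 0
After step 3: ants at (0,3),(0,3),(0,1)
  0 1 0 3
  0 0 0 2
  0 0 0 0
  0 0 0 0
  0 0 0 0
After step 4: ants at (1,3),(1,3),(0,2)
  0 0 1 2
  0 0 0 5
  0 0 0 0
  0 0 0 0
  0 0 0 0
After step 5: ants at (0,3),(0,3),(0,3)
  0 0 0 7
  0 0 0 4
  0 0 0 0
  0 0 0 0
  0 0 0 0

0 0 0 7
0 0 0 4
0 0 0 0
0 0 0 0
0 0 0 0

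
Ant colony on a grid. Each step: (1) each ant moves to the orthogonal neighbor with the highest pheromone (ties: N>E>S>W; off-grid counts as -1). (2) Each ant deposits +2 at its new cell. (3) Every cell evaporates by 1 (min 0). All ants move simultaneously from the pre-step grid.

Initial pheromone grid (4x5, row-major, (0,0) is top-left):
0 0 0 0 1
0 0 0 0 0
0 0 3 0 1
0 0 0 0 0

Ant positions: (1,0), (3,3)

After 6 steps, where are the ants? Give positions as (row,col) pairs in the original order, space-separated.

Step 1: ant0:(1,0)->N->(0,0) | ant1:(3,3)->N->(2,3)
  grid max=2 at (2,2)
Step 2: ant0:(0,0)->E->(0,1) | ant1:(2,3)->W->(2,2)
  grid max=3 at (2,2)
Step 3: ant0:(0,1)->E->(0,2) | ant1:(2,2)->N->(1,2)
  grid max=2 at (2,2)
Step 4: ant0:(0,2)->S->(1,2) | ant1:(1,2)->S->(2,2)
  grid max=3 at (2,2)
Step 5: ant0:(1,2)->S->(2,2) | ant1:(2,2)->N->(1,2)
  grid max=4 at (2,2)
Step 6: ant0:(2,2)->N->(1,2) | ant1:(1,2)->S->(2,2)
  grid max=5 at (2,2)

(1,2) (2,2)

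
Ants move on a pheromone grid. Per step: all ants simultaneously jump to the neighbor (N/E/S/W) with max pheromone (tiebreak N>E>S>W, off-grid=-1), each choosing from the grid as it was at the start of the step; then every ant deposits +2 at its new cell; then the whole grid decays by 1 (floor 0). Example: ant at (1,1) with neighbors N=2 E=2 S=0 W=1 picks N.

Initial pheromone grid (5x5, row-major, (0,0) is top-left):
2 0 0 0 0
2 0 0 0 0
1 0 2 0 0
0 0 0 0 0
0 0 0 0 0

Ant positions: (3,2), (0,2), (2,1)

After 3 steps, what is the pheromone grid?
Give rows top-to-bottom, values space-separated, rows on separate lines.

After step 1: ants at (2,2),(0,3),(2,2)
  1 0 0 1 0
  1 0 0 0 0
  0 0 5 0 0
  0 0 0 0 0
  0 0 0 0 0
After step 2: ants at (1,2),(0,4),(1,2)
  0 0 0 0 1
  0 0 3 0 0
  0 0 4 0 0
  0 0 0 0 0
  0 0 0 0 0
After step 3: ants at (2,2),(1,4),(2,2)
  0 0 0 0 0
  0 0 2 0 1
  0 0 7 0 0
  0 0 0 0 0
  0 0 0 0 0

0 0 0 0 0
0 0 2 0 1
0 0 7 0 0
0 0 0 0 0
0 0 0 0 0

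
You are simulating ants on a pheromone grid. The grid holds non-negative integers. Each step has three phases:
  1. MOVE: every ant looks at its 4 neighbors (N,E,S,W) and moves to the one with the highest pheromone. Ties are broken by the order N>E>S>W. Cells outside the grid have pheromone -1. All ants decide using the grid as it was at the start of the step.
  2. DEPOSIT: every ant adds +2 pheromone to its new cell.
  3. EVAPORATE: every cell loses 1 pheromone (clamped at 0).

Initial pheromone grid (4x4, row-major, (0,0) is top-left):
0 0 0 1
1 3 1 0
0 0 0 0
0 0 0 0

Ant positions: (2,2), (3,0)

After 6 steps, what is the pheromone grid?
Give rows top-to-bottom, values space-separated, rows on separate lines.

After step 1: ants at (1,2),(2,0)
  0 0 0 0
  0 2 2 0
  1 0 0 0
  0 0 0 0
After step 2: ants at (1,1),(1,0)
  0 0 0 0
  1 3 1 0
  0 0 0 0
  0 0 0 0
After step 3: ants at (1,2),(1,1)
  0 0 0 0
  0 4 2 0
  0 0 0 0
  0 0 0 0
After step 4: ants at (1,1),(1,2)
  0 0 0 0
  0 5 3 0
  0 0 0 0
  0 0 0 0
After step 5: ants at (1,2),(1,1)
  0 0 0 0
  0 6 4 0
  0 0 0 0
  0 0 0 0
After step 6: ants at (1,1),(1,2)
  0 0 0 0
  0 7 5 0
  0 0 0 0
  0 0 0 0

0 0 0 0
0 7 5 0
0 0 0 0
0 0 0 0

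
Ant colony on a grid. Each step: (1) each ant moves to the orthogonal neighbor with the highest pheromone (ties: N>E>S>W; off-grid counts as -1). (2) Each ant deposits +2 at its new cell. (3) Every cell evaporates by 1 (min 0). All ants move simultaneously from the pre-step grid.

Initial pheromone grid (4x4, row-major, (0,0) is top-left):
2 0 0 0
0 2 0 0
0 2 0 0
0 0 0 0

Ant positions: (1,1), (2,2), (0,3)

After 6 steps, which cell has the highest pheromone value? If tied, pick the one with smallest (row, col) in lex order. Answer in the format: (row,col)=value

Step 1: ant0:(1,1)->S->(2,1) | ant1:(2,2)->W->(2,1) | ant2:(0,3)->S->(1,3)
  grid max=5 at (2,1)
Step 2: ant0:(2,1)->N->(1,1) | ant1:(2,1)->N->(1,1) | ant2:(1,3)->N->(0,3)
  grid max=4 at (1,1)
Step 3: ant0:(1,1)->S->(2,1) | ant1:(1,1)->S->(2,1) | ant2:(0,3)->S->(1,3)
  grid max=7 at (2,1)
Step 4: ant0:(2,1)->N->(1,1) | ant1:(2,1)->N->(1,1) | ant2:(1,3)->N->(0,3)
  grid max=6 at (1,1)
Step 5: ant0:(1,1)->S->(2,1) | ant1:(1,1)->S->(2,1) | ant2:(0,3)->S->(1,3)
  grid max=9 at (2,1)
Step 6: ant0:(2,1)->N->(1,1) | ant1:(2,1)->N->(1,1) | ant2:(1,3)->N->(0,3)
  grid max=8 at (1,1)
Final grid:
  0 0 0 1
  0 8 0 0
  0 8 0 0
  0 0 0 0
Max pheromone 8 at (1,1)

Answer: (1,1)=8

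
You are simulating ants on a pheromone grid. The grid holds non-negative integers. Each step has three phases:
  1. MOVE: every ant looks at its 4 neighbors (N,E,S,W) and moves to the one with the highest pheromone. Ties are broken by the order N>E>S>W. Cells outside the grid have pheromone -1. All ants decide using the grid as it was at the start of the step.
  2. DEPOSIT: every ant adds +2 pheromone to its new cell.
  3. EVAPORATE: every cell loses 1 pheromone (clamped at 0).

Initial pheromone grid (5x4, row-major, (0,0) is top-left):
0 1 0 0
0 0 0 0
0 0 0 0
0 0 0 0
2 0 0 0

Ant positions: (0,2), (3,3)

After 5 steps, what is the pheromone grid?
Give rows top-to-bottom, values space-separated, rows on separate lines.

After step 1: ants at (0,1),(2,3)
  0 2 0 0
  0 0 0 0
  0 0 0 1
  0 0 0 0
  1 0 0 0
After step 2: ants at (0,2),(1,3)
  0 1 1 0
  0 0 0 1
  0 0 0 0
  0 0 0 0
  0 0 0 0
After step 3: ants at (0,1),(0,3)
  0 2 0 1
  0 0 0 0
  0 0 0 0
  0 0 0 0
  0 0 0 0
After step 4: ants at (0,2),(1,3)
  0 1 1 0
  0 0 0 1
  0 0 0 0
  0 0 0 0
  0 0 0 0
After step 5: ants at (0,1),(0,3)
  0 2 0 1
  0 0 0 0
  0 0 0 0
  0 0 0 0
  0 0 0 0

0 2 0 1
0 0 0 0
0 0 0 0
0 0 0 0
0 0 0 0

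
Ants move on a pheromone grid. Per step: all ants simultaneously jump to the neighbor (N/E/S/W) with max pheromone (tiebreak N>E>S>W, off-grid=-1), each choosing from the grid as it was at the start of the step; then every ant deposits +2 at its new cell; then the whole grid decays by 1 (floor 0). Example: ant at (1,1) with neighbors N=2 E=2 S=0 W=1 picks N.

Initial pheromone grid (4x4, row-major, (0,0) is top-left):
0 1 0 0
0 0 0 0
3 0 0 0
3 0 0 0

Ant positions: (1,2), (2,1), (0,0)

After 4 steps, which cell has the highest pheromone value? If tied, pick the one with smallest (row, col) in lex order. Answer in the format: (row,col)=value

Answer: (0,1)=5

Derivation:
Step 1: ant0:(1,2)->N->(0,2) | ant1:(2,1)->W->(2,0) | ant2:(0,0)->E->(0,1)
  grid max=4 at (2,0)
Step 2: ant0:(0,2)->W->(0,1) | ant1:(2,0)->S->(3,0) | ant2:(0,1)->E->(0,2)
  grid max=3 at (0,1)
Step 3: ant0:(0,1)->E->(0,2) | ant1:(3,0)->N->(2,0) | ant2:(0,2)->W->(0,1)
  grid max=4 at (0,1)
Step 4: ant0:(0,2)->W->(0,1) | ant1:(2,0)->S->(3,0) | ant2:(0,1)->E->(0,2)
  grid max=5 at (0,1)
Final grid:
  0 5 4 0
  0 0 0 0
  3 0 0 0
  3 0 0 0
Max pheromone 5 at (0,1)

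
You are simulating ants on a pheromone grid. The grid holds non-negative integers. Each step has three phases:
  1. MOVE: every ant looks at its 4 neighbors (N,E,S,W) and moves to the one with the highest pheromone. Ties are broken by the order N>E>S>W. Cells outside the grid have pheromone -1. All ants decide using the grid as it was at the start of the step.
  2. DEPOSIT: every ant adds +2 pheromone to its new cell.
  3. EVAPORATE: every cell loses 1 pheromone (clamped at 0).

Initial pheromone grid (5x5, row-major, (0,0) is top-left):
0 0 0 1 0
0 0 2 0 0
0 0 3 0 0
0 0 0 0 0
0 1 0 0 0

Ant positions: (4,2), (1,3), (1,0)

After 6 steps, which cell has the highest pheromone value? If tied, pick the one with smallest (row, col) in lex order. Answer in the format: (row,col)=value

Step 1: ant0:(4,2)->W->(4,1) | ant1:(1,3)->W->(1,2) | ant2:(1,0)->N->(0,0)
  grid max=3 at (1,2)
Step 2: ant0:(4,1)->N->(3,1) | ant1:(1,2)->S->(2,2) | ant2:(0,0)->E->(0,1)
  grid max=3 at (2,2)
Step 3: ant0:(3,1)->S->(4,1) | ant1:(2,2)->N->(1,2) | ant2:(0,1)->E->(0,2)
  grid max=3 at (1,2)
Step 4: ant0:(4,1)->N->(3,1) | ant1:(1,2)->S->(2,2) | ant2:(0,2)->S->(1,2)
  grid max=4 at (1,2)
Step 5: ant0:(3,1)->S->(4,1) | ant1:(2,2)->N->(1,2) | ant2:(1,2)->S->(2,2)
  grid max=5 at (1,2)
Step 6: ant0:(4,1)->N->(3,1) | ant1:(1,2)->S->(2,2) | ant2:(2,2)->N->(1,2)
  grid max=6 at (1,2)
Final grid:
  0 0 0 0 0
  0 0 6 0 0
  0 0 5 0 0
  0 1 0 0 0
  0 1 0 0 0
Max pheromone 6 at (1,2)

Answer: (1,2)=6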